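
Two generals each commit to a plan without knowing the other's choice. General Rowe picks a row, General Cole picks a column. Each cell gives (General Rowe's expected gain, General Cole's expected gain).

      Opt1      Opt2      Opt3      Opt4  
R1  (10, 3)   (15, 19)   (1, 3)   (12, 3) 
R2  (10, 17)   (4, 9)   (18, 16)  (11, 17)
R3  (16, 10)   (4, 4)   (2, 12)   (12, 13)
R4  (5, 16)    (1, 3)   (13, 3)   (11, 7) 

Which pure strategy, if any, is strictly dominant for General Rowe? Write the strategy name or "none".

R1 fails to dominate R2 at Opt1 (10=10).
R2 fails to dominate R1 at Opt1 (10=10).
R3 fails to dominate R1 at Opt2 (4<15).
R4 fails to dominate R1 at Opt1 (5<10).
No single strategy dominates all the others.

none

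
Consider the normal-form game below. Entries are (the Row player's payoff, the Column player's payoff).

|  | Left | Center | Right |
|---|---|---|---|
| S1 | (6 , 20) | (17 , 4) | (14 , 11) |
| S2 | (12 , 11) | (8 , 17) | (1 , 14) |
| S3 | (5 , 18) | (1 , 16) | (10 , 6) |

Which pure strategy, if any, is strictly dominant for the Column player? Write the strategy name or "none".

none

Left fails to dominate Center at S2 (11<17).
Center fails to dominate Left at S1 (4<20).
Right fails to dominate Left at S1 (11<20).
No single strategy dominates all the others.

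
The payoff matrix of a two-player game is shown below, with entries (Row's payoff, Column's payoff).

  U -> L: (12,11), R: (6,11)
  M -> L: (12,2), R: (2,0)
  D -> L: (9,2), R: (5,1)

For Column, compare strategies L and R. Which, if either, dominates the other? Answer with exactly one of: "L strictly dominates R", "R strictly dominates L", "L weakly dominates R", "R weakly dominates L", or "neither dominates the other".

L's payoffs vs R's, by Row's action — U: 11=11, M: 2>0, D: 2>1.
L is at least as good everywhere and strictly better somewhere (tied only at U), so L weakly but not strictly dominates R.

L weakly dominates R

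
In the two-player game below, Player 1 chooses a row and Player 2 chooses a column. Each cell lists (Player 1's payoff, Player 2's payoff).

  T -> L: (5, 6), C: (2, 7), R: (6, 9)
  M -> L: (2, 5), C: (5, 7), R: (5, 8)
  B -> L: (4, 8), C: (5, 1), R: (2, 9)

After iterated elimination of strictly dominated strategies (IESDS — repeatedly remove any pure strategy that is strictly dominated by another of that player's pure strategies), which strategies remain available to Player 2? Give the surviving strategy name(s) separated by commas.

R

Player 2's strategy L is strictly dominated by R (T: 9>6, M: 8>5, B: 9>8) and is removed.
Column C is eliminated: R beats it against every remaining row (T: 9>7, M: 8>7, B: 9>1).
Player 1's strategy M is strictly dominated by T (R: 6>5) and is removed.
For Player 1, T strictly dominates B on the remaining columns (R: 6>2); eliminate B.
Among the remaining strategies, none is strictly dominated by another pure strategy of the same player, so the elimination stops.
Surviving strategies — Player 1: {T}; Player 2: {R}.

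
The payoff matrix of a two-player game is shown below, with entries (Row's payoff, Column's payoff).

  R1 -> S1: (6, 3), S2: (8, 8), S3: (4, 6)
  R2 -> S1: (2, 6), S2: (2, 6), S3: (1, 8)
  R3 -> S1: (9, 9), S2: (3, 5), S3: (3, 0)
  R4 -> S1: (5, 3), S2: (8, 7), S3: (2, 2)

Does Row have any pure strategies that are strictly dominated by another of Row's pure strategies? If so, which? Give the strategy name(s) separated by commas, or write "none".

Nothing dominates R1: R2 at S1 (6>2); R3 at S2 (8>3); R4 at S1 (6>5).
R2: dominated, since R1 does at least as well everywhere (S1: 6>2, S2: 8>2, S3: 4>1).
Nothing dominates R3: R1 at S1 (9>6); R2 at S1 (9>2); R4 at S1 (9>5).
R4 is not dominated — it holds its own against R1 at S2 (8=8); R2 at S1 (5>2); R3 at S2 (8>3).

R2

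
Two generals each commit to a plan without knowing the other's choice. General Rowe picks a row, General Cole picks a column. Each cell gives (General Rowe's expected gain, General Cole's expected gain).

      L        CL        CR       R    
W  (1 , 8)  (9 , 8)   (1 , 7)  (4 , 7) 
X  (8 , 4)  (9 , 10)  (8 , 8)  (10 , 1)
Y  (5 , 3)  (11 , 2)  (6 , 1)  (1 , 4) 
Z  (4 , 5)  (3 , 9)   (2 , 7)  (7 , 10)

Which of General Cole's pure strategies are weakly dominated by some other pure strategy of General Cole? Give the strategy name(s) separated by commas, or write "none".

L: no other strategy beats it everywhere (CL at Y (3>2); CR at W (8>7); R at W (8>7)).
Nothing dominates CL: L at X (10>4); CR at W (8>7); R at W (8>7).
CR is weakly dominated by CL (W: 8>7, X: 10>8, Y: 2>1, Z: 9>7).
R: no other strategy beats it everywhere (L at Y (4>3); CL at Y (4>2); CR at Y (4>1)).

CR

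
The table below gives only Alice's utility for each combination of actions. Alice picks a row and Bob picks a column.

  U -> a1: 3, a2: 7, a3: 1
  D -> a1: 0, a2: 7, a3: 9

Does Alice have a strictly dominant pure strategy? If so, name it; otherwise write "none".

U fails to dominate D at a2 (7=7).
D fails to dominate U at a1 (0<3).
No single strategy dominates all the others.

none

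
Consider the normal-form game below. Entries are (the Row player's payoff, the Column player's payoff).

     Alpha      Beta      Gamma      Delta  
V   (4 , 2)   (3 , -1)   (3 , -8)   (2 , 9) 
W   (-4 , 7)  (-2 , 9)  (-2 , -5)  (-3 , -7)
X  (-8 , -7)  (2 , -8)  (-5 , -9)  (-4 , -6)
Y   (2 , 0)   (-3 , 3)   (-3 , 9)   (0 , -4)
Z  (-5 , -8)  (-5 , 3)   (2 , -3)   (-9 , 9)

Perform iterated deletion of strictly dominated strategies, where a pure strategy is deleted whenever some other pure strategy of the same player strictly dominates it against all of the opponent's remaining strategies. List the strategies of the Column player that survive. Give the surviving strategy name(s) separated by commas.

Delta

For the Row player, V strictly dominates W on the remaining columns (Alpha: 4>-4, Beta: 3>-2, Gamma: 3>-2, Delta: 2>-3); eliminate W.
Row X is eliminated: V beats it against every remaining column (Alpha: 4>-8, Beta: 3>2, Gamma: 3>-5, Delta: 2>-4).
For the Row player, V strictly dominates Y on the remaining columns (Alpha: 4>2, Beta: 3>-3, Gamma: 3>-3, Delta: 2>0); eliminate Y.
The Row player's strategy Z is strictly dominated by V (Alpha: 4>-5, Beta: 3>-5, Gamma: 3>2, Delta: 2>-9) and is removed.
For the Column player, Delta strictly dominates Alpha on the remaining rows (V: 9>2); eliminate Alpha.
For the Column player, Delta strictly dominates Beta on the remaining rows (V: 9>-1); eliminate Beta.
Column Gamma is eliminated: Delta beats it against every remaining row (V: 9>-8).
Among the remaining strategies, none is strictly dominated by another pure strategy of the same player, so the elimination stops.
Surviving strategies — the Row player: {V}; the Column player: {Delta}.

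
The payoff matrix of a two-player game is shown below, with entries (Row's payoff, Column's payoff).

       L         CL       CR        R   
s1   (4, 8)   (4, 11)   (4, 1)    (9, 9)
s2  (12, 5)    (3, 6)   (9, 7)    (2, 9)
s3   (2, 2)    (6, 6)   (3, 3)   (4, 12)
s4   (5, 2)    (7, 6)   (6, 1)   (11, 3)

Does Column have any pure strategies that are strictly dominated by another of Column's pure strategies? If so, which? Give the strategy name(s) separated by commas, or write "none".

L, CR

CL strictly dominates L — s1: 11>8, s2: 6>5, s3: 6>2, s4: 6>2.
Nothing dominates CL: L at s1 (11>8); CR at s1 (11>1); R at s1 (11>9).
CR: dominated, since R does at least as well everywhere (s1: 9>1, s2: 9>7, s3: 12>3, s4: 3>1).
R is not dominated — it holds its own against L at s1 (9>8); CL at s2 (9>6); CR at s1 (9>1).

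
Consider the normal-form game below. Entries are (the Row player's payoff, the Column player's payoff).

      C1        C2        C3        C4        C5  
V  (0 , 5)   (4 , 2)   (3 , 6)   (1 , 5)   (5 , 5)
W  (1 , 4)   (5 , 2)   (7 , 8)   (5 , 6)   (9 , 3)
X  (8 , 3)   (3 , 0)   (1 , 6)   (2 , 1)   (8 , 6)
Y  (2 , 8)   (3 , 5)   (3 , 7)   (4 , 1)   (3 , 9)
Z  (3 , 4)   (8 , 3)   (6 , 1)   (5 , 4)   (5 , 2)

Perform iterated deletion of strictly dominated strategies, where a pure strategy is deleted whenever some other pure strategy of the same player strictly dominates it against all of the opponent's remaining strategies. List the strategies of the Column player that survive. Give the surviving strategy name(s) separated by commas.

The Row player's strategy V is strictly dominated by W (C1: 1>0, C2: 5>4, C3: 7>3, C4: 5>1, C5: 9>5) and is removed.
The Row player's strategy Y is strictly dominated by Z (C1: 3>2, C2: 8>3, C3: 6>3, C4: 5>4, C5: 5>3) and is removed.
Column C2 is eliminated: C1 beats it against every remaining row (W: 4>2, X: 3>0, Z: 4>3).
Among the remaining strategies, none is strictly dominated by another pure strategy of the same player, so the elimination stops.
Surviving strategies — the Row player: {W, X, Z}; the Column player: {C1, C3, C4, C5}.

C1, C3, C4, C5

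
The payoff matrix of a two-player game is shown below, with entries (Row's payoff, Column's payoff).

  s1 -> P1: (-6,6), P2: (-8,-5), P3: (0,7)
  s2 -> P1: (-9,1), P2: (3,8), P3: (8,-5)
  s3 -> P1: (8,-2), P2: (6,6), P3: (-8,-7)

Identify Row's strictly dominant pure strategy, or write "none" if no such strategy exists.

none

s1 fails to dominate s2 at P2 (-8<3).
s2 fails to dominate s1 at P1 (-9<-6).
s3 fails to dominate s1 at P3 (-8<0).
No single strategy dominates all the others.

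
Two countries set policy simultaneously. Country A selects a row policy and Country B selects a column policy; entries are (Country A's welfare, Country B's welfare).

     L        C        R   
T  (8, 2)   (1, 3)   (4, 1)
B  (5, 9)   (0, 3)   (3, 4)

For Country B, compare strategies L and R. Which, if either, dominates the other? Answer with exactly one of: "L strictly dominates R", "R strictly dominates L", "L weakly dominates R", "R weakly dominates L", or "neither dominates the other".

L strictly dominates R

Compare L to R across each opponent action: T: 2>1, B: 9>4.
L gives a strictly higher payoff against each opponent action, so L strictly dominates R.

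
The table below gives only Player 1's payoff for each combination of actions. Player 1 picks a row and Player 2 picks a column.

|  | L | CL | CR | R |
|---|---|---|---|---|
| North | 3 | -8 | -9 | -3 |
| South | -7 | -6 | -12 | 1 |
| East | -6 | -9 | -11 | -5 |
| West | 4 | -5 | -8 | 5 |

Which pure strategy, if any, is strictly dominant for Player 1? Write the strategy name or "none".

West

West vs North: L: 4>3, CL: -5>-8, CR: -8>-9, R: 5>-3.
West vs South: L: 4>-7, CL: -5>-6, CR: -8>-12, R: 5>1.
West vs East: L: 4>-6, CL: -5>-9, CR: -8>-11, R: 5>-5.
West strictly beats every other strategy against every opponent action, so it is strictly dominant.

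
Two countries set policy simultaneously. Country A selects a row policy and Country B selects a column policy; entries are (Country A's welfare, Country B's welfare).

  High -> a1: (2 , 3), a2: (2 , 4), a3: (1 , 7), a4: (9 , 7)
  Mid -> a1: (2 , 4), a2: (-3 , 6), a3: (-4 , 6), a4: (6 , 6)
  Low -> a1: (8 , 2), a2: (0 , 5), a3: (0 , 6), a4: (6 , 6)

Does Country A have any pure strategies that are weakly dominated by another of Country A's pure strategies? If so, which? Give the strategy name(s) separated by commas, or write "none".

High: no other strategy beats it everywhere (Mid at a2 (2>-3); Low at a2 (2>0)).
Mid is weakly dominated by High (a1: 2=2, a2: 2>-3, a3: 1>-4, a4: 9>6).
Low is not dominated — it holds its own against High at a1 (8>2); Mid at a1 (8>2).

Mid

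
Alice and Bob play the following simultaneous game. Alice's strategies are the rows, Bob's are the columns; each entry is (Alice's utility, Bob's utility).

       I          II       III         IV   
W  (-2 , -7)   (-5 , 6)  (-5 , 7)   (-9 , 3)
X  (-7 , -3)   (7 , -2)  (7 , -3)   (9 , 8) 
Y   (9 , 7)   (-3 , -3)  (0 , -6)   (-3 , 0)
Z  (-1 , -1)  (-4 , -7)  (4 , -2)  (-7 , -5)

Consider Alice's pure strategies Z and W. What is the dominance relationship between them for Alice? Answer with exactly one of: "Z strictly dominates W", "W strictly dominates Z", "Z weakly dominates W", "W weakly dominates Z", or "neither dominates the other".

Z strictly dominates W

Z's payoffs vs W's, by Bob's action — I: -1>-2, II: -4>-5, III: 4>-5, IV: -7>-9.
Every comparison favours Z, so Z strictly dominates W.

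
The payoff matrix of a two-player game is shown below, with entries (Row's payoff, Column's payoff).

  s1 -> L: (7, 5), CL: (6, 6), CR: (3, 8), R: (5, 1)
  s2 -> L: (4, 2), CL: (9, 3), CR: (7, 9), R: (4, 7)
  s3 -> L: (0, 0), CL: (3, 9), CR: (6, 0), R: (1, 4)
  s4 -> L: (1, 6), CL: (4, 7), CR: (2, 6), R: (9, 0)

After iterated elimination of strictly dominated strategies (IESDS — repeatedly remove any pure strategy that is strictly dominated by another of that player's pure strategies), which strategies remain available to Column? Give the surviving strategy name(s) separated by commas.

CR

Row s3 is eliminated: s2 beats it against every remaining column (L: 4>0, CL: 9>3, CR: 7>6, R: 4>1).
Column's strategy L is strictly dominated by CL (s1: 6>5, s2: 3>2, s4: 7>6) and is removed.
Column R is eliminated: CR beats it against every remaining row (s1: 8>1, s2: 9>7, s4: 6>0).
Row's strategy s1 is strictly dominated by s2 (CL: 9>6, CR: 7>3) and is removed.
For Row, s2 strictly dominates s4 on the remaining columns (CL: 9>4, CR: 7>2); eliminate s4.
Column CL is eliminated: CR beats it against every remaining row (s2: 9>3).
Among the remaining strategies, none is strictly dominated by another pure strategy of the same player, so the elimination stops.
Surviving strategies — Row: {s2}; Column: {CR}.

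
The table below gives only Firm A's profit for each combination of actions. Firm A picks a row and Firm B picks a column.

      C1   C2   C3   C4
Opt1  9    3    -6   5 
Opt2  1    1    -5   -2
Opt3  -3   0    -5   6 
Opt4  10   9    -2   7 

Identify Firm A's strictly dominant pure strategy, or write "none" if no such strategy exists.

Opt4

Opt4 vs Opt1: C1: 10>9, C2: 9>3, C3: -2>-6, C4: 7>5.
Opt4 vs Opt2: C1: 10>1, C2: 9>1, C3: -2>-5, C4: 7>-2.
Opt4 vs Opt3: C1: 10>-3, C2: 9>0, C3: -2>-5, C4: 7>6.
Opt4 strictly beats every other strategy against every opponent action, so it is strictly dominant.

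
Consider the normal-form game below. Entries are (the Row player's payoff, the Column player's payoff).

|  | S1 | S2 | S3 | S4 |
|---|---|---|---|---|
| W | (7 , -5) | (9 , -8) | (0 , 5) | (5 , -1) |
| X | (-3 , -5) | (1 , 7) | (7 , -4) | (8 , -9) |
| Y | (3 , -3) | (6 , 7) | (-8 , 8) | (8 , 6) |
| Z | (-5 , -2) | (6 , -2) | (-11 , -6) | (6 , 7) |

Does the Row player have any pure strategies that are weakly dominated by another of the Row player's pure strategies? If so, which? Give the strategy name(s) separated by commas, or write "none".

Z

Nothing dominates W: X at S1 (7>-3); Y at S1 (7>3); Z at S1 (7>-5).
Nothing dominates X: W at S3 (7>0); Y at S3 (7>-8); Z at S1 (-3>-5).
Y is not dominated — it holds its own against W at S4 (8>5); X at S1 (3>-3); Z at S1 (3>-5).
Z: dominated, since Y does at least as well everywhere (S1: 3>-5, S2: 6=6, S3: -8>-11, S4: 8>6).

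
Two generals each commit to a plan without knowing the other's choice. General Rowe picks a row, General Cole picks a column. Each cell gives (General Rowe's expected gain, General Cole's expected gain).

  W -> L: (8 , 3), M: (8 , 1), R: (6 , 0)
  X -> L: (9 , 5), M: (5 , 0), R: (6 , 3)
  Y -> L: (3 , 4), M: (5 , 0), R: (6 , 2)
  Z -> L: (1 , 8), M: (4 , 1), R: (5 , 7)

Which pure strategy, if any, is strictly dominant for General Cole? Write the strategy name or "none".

L

L vs M: W: 3>1, X: 5>0, Y: 4>0, Z: 8>1.
L vs R: W: 3>0, X: 5>3, Y: 4>2, Z: 8>7.
L strictly beats every other strategy against every opponent action, so it is strictly dominant.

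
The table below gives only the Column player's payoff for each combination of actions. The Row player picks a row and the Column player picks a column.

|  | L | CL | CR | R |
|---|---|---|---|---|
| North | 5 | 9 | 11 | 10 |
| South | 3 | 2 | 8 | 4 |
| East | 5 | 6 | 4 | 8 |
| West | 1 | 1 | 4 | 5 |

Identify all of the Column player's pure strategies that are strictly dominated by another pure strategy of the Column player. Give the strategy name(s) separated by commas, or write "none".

R strictly dominates L — North: 10>5, South: 4>3, East: 8>5, West: 5>1.
R strictly dominates CL — North: 10>9, South: 4>2, East: 8>6, West: 5>1.
CR is not dominated — it holds its own against L at North (11>5); CL at North (11>9); R at North (11>10).
R is not dominated — it holds its own against L at North (10>5); CL at North (10>9); CR at East (8>4).

L, CL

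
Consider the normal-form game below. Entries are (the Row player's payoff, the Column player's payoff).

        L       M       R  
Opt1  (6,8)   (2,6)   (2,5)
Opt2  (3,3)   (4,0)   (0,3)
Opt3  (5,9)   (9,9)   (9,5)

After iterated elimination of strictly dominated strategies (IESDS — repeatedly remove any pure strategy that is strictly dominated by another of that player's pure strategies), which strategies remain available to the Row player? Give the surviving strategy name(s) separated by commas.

For the Row player, Opt3 strictly dominates Opt2 on the remaining columns (L: 5>3, M: 9>4, R: 9>0); eliminate Opt2.
The Column player's strategy R is strictly dominated by L (Opt1: 8>5, Opt3: 9>5) and is removed.
Among the remaining strategies, none is strictly dominated by another pure strategy of the same player, so the elimination stops.
Surviving strategies — the Row player: {Opt1, Opt3}; the Column player: {L, M}.

Opt1, Opt3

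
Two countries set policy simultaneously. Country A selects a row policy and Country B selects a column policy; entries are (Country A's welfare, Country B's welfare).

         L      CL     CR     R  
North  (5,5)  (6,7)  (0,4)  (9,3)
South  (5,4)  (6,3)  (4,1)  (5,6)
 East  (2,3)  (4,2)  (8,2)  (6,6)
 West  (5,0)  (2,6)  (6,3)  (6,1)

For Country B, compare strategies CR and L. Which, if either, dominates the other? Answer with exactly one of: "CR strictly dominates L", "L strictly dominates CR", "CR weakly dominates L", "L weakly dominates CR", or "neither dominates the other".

neither dominates the other

Compare CR to L across each choice by Country A: North: 4<5, South: 1<4, East: 2<3, West: 3>0.
CR does better at West but worse at North, South, East; neither strategy dominates the other.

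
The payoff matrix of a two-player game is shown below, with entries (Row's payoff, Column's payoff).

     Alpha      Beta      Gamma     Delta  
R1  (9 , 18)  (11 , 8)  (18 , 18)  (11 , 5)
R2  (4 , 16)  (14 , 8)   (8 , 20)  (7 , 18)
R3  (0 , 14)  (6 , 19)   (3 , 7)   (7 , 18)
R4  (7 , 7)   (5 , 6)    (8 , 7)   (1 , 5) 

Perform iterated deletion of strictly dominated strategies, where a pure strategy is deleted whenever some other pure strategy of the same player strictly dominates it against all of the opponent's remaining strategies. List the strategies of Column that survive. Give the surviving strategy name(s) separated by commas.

For Row, R1 strictly dominates R3 on the remaining columns (Alpha: 9>0, Beta: 11>6, Gamma: 18>3, Delta: 11>7); eliminate R3.
Row's strategy R4 is strictly dominated by R1 (Alpha: 9>7, Beta: 11>5, Gamma: 18>8, Delta: 11>1) and is removed.
For Column, Alpha strictly dominates Beta on the remaining rows (R1: 18>8, R2: 16>8); eliminate Beta.
For Row, R1 strictly dominates R2 on the remaining columns (Alpha: 9>4, Gamma: 18>8, Delta: 11>7); eliminate R2.
For Column, Alpha strictly dominates Delta on the remaining rows (R1: 18>5); eliminate Delta.
Among the remaining strategies, none is strictly dominated by another pure strategy of the same player, so the elimination stops.
Surviving strategies — Row: {R1}; Column: {Alpha, Gamma}.

Alpha, Gamma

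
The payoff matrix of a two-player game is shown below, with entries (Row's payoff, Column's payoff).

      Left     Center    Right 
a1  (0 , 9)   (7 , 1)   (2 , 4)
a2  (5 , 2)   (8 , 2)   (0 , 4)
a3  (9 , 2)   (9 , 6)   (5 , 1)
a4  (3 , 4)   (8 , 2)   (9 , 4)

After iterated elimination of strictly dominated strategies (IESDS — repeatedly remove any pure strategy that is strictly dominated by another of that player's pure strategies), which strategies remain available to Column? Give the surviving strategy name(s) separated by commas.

Left, Center, Right

Row a1 is eliminated: a3 beats it against every remaining column (Left: 9>0, Center: 9>7, Right: 5>2).
For Row, a3 strictly dominates a2 on the remaining columns (Left: 9>5, Center: 9>8, Right: 5>0); eliminate a2.
Among the remaining strategies, none is strictly dominated by another pure strategy of the same player, so the elimination stops.
Surviving strategies — Row: {a3, a4}; Column: {Left, Center, Right}.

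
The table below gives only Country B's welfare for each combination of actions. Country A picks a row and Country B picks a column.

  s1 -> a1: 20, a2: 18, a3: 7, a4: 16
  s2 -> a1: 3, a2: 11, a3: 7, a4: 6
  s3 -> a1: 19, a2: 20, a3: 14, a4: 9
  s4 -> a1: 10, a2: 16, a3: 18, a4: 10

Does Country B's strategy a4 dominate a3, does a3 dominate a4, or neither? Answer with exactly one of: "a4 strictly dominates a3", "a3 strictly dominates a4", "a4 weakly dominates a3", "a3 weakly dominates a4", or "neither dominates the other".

neither dominates the other

Compare a4 to a3 across every action of Country A: s1: 16>7, s2: 6<7, s3: 9<14, s4: 10<18.
a4 does better at s1 but worse at s2, s3, s4; neither strategy dominates the other.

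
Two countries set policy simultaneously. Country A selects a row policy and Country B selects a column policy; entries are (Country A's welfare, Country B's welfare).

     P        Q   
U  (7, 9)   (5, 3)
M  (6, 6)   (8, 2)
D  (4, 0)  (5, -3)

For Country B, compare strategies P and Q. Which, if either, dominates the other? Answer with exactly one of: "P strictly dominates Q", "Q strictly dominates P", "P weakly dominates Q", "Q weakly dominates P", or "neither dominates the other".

P's payoffs vs Q's, by Country A's action — U: 9>3, M: 6>2, D: 0>-3.
Every comparison favours P, so P strictly dominates Q.

P strictly dominates Q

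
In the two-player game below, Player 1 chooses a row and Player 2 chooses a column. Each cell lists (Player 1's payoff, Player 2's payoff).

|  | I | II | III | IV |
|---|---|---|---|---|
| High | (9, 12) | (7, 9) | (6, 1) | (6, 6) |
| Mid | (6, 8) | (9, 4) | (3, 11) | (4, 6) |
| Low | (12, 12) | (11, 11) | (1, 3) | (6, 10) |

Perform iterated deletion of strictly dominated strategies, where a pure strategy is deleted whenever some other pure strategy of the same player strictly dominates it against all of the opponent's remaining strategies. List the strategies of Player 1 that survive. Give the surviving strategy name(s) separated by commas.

Low

Player 2's strategy II is strictly dominated by I (High: 12>9, Mid: 8>4, Low: 12>11) and is removed.
Row Mid is eliminated: High beats it against every remaining column (I: 9>6, III: 6>3, IV: 6>4).
Player 2's strategy III is strictly dominated by I (High: 12>1, Low: 12>3) and is removed.
Player 2's strategy IV is strictly dominated by I (High: 12>6, Low: 12>10) and is removed.
Row High is eliminated: Low beats it against every remaining column (I: 12>9).
Among the remaining strategies, none is strictly dominated by another pure strategy of the same player, so the elimination stops.
Surviving strategies — Player 1: {Low}; Player 2: {I}.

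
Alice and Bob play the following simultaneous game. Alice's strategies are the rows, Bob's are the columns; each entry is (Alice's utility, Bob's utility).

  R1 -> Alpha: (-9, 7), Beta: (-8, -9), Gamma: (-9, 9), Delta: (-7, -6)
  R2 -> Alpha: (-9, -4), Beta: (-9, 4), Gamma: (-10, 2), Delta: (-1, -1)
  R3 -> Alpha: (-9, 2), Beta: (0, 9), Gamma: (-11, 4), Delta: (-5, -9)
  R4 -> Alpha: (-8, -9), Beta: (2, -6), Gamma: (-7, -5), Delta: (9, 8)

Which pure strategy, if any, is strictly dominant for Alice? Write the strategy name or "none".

R4

R4 vs R1: Alpha: -8>-9, Beta: 2>-8, Gamma: -7>-9, Delta: 9>-7.
R4 vs R2: Alpha: -8>-9, Beta: 2>-9, Gamma: -7>-10, Delta: 9>-1.
R4 vs R3: Alpha: -8>-9, Beta: 2>0, Gamma: -7>-11, Delta: 9>-5.
R4 strictly beats every other strategy against every opponent action, so it is strictly dominant.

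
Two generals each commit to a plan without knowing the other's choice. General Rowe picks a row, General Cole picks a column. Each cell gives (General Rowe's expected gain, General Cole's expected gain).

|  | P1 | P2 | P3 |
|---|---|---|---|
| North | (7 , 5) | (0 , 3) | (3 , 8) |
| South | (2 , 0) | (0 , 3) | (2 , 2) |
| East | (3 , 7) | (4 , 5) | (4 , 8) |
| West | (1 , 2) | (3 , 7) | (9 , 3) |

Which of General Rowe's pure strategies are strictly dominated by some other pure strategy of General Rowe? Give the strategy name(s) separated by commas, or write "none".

South

Nothing dominates North: South at P1 (7>2); East at P1 (7>3); West at P1 (7>1).
East strictly dominates South — P1: 3>2, P2: 4>0, P3: 4>2.
Nothing dominates East: North at P2 (4>0); South at P1 (3>2); West at P1 (3>1).
Nothing dominates West: North at P2 (3>0); South at P2 (3>0); East at P3 (9>4).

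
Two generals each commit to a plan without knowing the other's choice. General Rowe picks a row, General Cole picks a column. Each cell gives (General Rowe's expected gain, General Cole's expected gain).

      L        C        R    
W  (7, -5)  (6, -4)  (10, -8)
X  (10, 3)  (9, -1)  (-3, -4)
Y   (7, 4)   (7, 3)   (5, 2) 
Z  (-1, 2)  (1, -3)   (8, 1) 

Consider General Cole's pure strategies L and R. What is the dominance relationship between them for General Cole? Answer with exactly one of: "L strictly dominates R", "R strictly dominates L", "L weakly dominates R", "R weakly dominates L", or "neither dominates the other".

L strictly dominates R

L's payoffs vs R's, by General Rowe's action — W: -5>-8, X: 3>-4, Y: 4>2, Z: 2>1.
Every comparison favours L, so L strictly dominates R.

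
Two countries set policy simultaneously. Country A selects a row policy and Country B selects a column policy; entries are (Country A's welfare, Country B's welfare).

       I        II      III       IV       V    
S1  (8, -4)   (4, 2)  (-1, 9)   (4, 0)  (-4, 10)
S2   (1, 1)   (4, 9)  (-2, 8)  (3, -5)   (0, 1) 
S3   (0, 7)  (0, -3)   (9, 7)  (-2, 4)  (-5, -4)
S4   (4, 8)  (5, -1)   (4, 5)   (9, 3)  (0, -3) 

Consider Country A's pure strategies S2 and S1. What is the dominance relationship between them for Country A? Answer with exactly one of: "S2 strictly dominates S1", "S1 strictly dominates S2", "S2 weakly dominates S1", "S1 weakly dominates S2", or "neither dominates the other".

neither dominates the other

Compare S2 to S1 across every action of Country B: I: 1<8, II: 4=4, III: -2<-1, IV: 3<4, V: 0>-4.
S2 does better at V but worse at I, III, IV; neither strategy dominates the other.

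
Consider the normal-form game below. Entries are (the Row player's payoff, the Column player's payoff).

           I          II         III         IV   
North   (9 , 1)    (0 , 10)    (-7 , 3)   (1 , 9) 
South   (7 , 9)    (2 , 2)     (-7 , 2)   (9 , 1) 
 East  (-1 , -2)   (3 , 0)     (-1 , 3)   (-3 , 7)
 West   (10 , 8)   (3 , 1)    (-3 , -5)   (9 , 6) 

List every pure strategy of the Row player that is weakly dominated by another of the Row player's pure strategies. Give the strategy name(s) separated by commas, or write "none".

North is weakly dominated by West (I: 10>9, II: 3>0, III: -3>-7, IV: 9>1).
South: dominated, since West does at least as well everywhere (I: 10>7, II: 3>2, III: -3>-7, IV: 9=9).
Nothing dominates East: North at II (3>0); South at II (3>2); West at III (-1>-3).
West: no other strategy beats it everywhere (North at I (10>9); South at I (10>7); East at I (10>-1)).

North, South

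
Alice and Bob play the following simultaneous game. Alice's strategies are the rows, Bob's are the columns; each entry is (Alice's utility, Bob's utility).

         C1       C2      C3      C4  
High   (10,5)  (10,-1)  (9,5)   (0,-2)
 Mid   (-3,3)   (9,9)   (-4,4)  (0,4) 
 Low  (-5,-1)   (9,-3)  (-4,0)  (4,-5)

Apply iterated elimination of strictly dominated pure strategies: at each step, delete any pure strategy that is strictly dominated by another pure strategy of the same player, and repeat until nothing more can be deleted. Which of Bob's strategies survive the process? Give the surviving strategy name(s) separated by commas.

For Bob, C2 strictly dominates C4 on the remaining rows (High: -1>-2, Mid: 9>4, Low: -3>-5); eliminate C4.
For Alice, High strictly dominates Mid on the remaining columns (C1: 10>-3, C2: 10>9, C3: 9>-4); eliminate Mid.
Row Low is eliminated: High beats it against every remaining column (C1: 10>-5, C2: 10>9, C3: 9>-4).
Bob's strategy C2 is strictly dominated by C1 (High: 5>-1) and is removed.
Among the remaining strategies, none is strictly dominated by another pure strategy of the same player, so the elimination stops.
Surviving strategies — Alice: {High}; Bob: {C1, C3}.

C1, C3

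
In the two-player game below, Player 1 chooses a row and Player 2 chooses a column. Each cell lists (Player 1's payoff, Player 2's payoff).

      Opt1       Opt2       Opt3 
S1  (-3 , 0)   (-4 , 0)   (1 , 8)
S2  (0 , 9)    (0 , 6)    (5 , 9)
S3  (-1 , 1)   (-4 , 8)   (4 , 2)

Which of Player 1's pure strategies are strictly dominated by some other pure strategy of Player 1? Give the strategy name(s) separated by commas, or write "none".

S1, S3

S1 is strictly dominated by S2 (Opt1: 0>-3, Opt2: 0>-4, Opt3: 5>1).
S2: no other strategy beats it everywhere (S1 at Opt1 (0>-3); S3 at Opt1 (0>-1)).
S2 strictly dominates S3 — Opt1: 0>-1, Opt2: 0>-4, Opt3: 5>4.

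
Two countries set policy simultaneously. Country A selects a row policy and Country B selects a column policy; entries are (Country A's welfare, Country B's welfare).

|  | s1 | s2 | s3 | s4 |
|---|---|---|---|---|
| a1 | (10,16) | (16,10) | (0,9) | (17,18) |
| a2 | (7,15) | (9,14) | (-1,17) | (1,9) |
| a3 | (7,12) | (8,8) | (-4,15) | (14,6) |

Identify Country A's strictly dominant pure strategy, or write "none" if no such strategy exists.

a1 vs a2: s1: 10>7, s2: 16>9, s3: 0>-1, s4: 17>1.
a1 vs a3: s1: 10>7, s2: 16>8, s3: 0>-4, s4: 17>14.
a1 strictly beats every other strategy against every opponent action, so it is strictly dominant.

a1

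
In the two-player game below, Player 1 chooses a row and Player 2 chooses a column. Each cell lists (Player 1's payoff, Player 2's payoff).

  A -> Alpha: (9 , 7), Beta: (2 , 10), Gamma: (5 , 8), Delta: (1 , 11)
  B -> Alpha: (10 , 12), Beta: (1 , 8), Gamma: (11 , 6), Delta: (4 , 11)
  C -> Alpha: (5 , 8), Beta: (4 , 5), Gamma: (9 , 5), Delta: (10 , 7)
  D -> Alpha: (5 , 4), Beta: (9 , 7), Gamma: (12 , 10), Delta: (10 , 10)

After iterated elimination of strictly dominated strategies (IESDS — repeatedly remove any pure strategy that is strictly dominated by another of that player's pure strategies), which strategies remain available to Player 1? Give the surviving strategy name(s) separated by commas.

Player 2's strategy Beta is strictly dominated by Delta (A: 11>10, B: 11>8, C: 7>5, D: 10>7) and is removed.
Row A is eliminated: B beats it against every remaining column (Alpha: 10>9, Gamma: 11>5, Delta: 4>1).
Among the remaining strategies, none is strictly dominated by another pure strategy of the same player, so the elimination stops.
Surviving strategies — Player 1: {B, C, D}; Player 2: {Alpha, Gamma, Delta}.

B, C, D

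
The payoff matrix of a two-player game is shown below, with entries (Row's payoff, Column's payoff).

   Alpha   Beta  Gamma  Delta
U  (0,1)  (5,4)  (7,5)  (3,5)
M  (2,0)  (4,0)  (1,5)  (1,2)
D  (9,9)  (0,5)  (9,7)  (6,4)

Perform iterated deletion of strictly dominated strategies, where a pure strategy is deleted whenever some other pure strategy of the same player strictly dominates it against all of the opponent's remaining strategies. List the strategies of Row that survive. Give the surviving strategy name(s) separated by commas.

For Column, Gamma strictly dominates Beta on the remaining rows (U: 5>4, M: 5>0, D: 7>5); eliminate Beta.
Row U is eliminated: D beats it against every remaining column (Alpha: 9>0, Gamma: 9>7, Delta: 6>3).
Row M is eliminated: D beats it against every remaining column (Alpha: 9>2, Gamma: 9>1, Delta: 6>1).
Column Gamma is eliminated: Alpha beats it against every remaining row (D: 9>7).
Column Delta is eliminated: Alpha beats it against every remaining row (D: 9>4).
Among the remaining strategies, none is strictly dominated by another pure strategy of the same player, so the elimination stops.
Surviving strategies — Row: {D}; Column: {Alpha}.

D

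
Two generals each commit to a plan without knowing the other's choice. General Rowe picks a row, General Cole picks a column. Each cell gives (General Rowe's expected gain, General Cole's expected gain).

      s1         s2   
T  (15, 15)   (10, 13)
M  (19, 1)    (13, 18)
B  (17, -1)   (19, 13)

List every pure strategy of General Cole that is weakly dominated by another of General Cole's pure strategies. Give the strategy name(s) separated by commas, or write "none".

none

s1 is not dominated — it holds its own against s2 at T (15>13).
Nothing dominates s2: s1 at M (18>1).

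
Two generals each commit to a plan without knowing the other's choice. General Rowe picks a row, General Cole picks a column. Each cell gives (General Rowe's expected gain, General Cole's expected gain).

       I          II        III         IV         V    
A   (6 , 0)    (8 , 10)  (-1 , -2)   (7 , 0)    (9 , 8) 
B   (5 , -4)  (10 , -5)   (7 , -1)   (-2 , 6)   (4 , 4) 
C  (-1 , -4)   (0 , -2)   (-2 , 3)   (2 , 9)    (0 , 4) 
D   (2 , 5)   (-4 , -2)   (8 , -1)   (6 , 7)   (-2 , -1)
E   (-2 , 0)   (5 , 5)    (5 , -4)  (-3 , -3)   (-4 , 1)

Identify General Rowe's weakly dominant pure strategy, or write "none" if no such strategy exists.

A fails to dominate B at II (8<10).
B fails to dominate A at I (5<6).
C fails to dominate A at I (-1<6).
D fails to dominate A at I (2<6).
E fails to dominate A at I (-2<6).
No single strategy dominates all the others.

none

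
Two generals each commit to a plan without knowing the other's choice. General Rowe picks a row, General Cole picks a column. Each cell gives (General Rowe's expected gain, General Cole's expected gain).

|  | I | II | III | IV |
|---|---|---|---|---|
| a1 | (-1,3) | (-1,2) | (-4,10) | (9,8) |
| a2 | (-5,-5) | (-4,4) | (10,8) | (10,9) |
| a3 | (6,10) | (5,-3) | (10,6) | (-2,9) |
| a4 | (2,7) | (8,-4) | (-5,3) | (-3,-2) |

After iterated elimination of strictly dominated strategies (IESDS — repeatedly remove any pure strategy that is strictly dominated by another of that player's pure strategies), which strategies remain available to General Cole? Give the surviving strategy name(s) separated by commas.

For General Cole, III strictly dominates II on the remaining rows (a1: 10>2, a2: 8>4, a3: 6>-3, a4: 3>-4); eliminate II.
Row a4 is eliminated: a3 beats it against every remaining column (I: 6>2, III: 10>-5, IV: -2>-3).
Among the remaining strategies, none is strictly dominated by another pure strategy of the same player, so the elimination stops.
Surviving strategies — General Rowe: {a1, a2, a3}; General Cole: {I, III, IV}.

I, III, IV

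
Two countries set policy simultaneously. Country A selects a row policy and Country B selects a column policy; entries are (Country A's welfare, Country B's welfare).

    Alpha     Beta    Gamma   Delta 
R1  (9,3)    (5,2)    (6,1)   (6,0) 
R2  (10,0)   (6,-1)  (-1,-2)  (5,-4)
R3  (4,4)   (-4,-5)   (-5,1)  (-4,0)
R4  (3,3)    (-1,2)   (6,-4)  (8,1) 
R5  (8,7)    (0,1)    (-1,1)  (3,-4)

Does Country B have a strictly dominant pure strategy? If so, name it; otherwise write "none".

Alpha vs Beta: R1: 3>2, R2: 0>-1, R3: 4>-5, R4: 3>2, R5: 7>1.
Alpha vs Gamma: R1: 3>1, R2: 0>-2, R3: 4>1, R4: 3>-4, R5: 7>1.
Alpha vs Delta: R1: 3>0, R2: 0>-4, R3: 4>0, R4: 3>1, R5: 7>-4.
Alpha strictly beats every other strategy against every opponent action, so it is strictly dominant.

Alpha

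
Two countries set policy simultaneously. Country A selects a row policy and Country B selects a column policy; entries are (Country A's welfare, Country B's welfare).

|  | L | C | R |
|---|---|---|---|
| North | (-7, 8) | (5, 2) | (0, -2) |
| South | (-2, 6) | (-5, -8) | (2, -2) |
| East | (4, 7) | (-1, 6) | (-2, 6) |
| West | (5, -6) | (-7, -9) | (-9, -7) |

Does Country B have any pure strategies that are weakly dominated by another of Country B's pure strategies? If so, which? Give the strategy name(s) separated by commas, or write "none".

C, R

Nothing dominates L: C at North (8>2); R at North (8>-2).
C is weakly dominated by L (North: 8>2, South: 6>-8, East: 7>6, West: -6>-9).
L weakly dominates R — North: 8>-2, South: 6>-2, East: 7>6, West: -6>-7.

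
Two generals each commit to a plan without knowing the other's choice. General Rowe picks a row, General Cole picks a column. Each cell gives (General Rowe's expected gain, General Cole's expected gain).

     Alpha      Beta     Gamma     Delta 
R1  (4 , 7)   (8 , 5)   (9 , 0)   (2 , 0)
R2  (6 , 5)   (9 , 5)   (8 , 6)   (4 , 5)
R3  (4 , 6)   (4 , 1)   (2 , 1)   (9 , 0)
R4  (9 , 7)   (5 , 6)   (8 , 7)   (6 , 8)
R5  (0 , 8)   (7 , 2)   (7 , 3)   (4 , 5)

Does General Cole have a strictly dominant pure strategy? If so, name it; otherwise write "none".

none

Alpha fails to dominate Beta at R2 (5=5).
Beta fails to dominate Alpha at R1 (5<7).
Gamma fails to dominate Alpha at R1 (0<7).
Delta fails to dominate Alpha at R1 (0<7).
No single strategy dominates all the others.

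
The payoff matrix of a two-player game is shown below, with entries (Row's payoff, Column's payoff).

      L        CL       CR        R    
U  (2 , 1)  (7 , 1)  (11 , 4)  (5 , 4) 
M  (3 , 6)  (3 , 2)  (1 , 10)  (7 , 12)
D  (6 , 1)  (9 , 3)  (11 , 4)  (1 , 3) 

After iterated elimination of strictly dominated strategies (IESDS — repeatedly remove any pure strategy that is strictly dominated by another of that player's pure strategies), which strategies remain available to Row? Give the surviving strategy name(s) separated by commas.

U, M, D

Column's strategy L is strictly dominated by CR (U: 4>1, M: 10>6, D: 4>1) and is removed.
Column's strategy CL is strictly dominated by CR (U: 4>1, M: 10>2, D: 4>3) and is removed.
Among the remaining strategies, none is strictly dominated by another pure strategy of the same player, so the elimination stops.
Surviving strategies — Row: {U, M, D}; Column: {CR, R}.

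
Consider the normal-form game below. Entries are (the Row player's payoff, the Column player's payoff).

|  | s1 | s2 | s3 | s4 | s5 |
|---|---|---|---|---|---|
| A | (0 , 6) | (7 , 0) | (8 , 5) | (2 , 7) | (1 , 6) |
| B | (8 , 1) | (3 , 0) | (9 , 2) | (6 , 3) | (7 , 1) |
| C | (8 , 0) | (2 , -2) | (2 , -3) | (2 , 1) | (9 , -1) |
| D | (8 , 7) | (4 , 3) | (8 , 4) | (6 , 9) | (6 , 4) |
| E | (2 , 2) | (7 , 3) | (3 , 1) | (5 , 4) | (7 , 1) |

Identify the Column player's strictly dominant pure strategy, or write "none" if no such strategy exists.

s4 vs s1: A: 7>6, B: 3>1, C: 1>0, D: 9>7, E: 4>2.
s4 vs s2: A: 7>0, B: 3>0, C: 1>-2, D: 9>3, E: 4>3.
s4 vs s3: A: 7>5, B: 3>2, C: 1>-3, D: 9>4, E: 4>1.
s4 vs s5: A: 7>6, B: 3>1, C: 1>-1, D: 9>4, E: 4>1.
s4 strictly beats every other strategy against every opponent action, so it is strictly dominant.

s4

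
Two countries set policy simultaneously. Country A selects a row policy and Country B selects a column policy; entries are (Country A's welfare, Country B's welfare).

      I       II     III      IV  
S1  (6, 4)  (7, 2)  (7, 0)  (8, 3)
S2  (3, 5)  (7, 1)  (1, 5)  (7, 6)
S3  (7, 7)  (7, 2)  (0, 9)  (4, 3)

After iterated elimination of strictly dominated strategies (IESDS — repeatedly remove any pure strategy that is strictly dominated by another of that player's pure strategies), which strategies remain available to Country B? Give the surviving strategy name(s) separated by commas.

Country B's strategy II is strictly dominated by I (S1: 4>2, S2: 5>1, S3: 7>2) and is removed.
For Country A, S1 strictly dominates S2 on the remaining columns (I: 6>3, III: 7>1, IV: 8>7); eliminate S2.
Column IV is eliminated: I beats it against every remaining row (S1: 4>3, S3: 7>3).
Among the remaining strategies, none is strictly dominated by another pure strategy of the same player, so the elimination stops.
Surviving strategies — Country A: {S1, S3}; Country B: {I, III}.

I, III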